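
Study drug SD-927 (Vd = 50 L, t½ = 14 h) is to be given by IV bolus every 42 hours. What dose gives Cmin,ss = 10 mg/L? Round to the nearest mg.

3500 mg

τ/t½ = 42/14 ≈ 3, so f = (1/2)^(42/14) ≈ 0.125000.
Cmin,ss = (D/Vd)·f/(1−f), so D = Cmin,ss·Vd·(1−f)/f.
D = 10 × 50 × (1−f)/f ≈ 10 × 50 × 7.00000 ≈ 3500.00 mg.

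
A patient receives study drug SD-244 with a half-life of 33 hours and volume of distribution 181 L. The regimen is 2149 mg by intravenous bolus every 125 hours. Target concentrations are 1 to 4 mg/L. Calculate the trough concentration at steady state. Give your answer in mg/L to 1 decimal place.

0.9 mg/L

Over one 125-h interval, 125/33 ≈ 3.7879 half-lives elapse, leaving f ≈ 0.0724 of each dose.
Each bolus raises the concentration by D/Vd = 2149/181 ≈ 11.873 mg/L.
Steady-state trough Cmin,ss = C₀·f/(1−f) ≈ 11.873 × 0.0724/0.9276 ≈ 0.927 mg/L.
Trough 0.9 mg/L vs MEC 1 mg/L: subtherapeutic.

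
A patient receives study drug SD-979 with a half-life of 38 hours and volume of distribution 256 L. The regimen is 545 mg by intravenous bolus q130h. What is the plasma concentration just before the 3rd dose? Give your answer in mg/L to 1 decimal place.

f = (1/2)^(τ/t½) = (1/2)^(130/38) ≈ 0.0934.
C₀ = D/Vd = 545/256 ≈ 2.129 mg/L.
Before the 3rd dose, 2 doses have been given. Superposition: Cmin = C₀·(f + f²).
≈ 2.129 × (0.0934 + 0.0087) ≈ 2.129 × 0.1021 ≈ 0.217 mg/L.

0.2 mg/L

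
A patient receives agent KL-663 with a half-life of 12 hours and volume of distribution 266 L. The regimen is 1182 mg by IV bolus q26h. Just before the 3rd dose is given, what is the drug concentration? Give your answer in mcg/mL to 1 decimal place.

1.2 mcg/mL

f = (1/2)^(τ/t½) = (1/2)^(26/12) ≈ 0.2227.
C₀ = D/Vd = 1182/266 ≈ 4.444 mcg/mL.
Before the 3rd dose, 2 doses have been given. Superposition: Cmin = C₀·(f + f²).
≈ 4.444 × (0.2227 + 0.0496) ≈ 4.444 × 0.2723 ≈ 1.210 mcg/mL.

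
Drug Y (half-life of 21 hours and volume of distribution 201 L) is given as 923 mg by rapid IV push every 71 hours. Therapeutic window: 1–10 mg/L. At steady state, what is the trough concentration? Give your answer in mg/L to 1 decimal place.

0.5 mg/L

k = ln2/t½ = ln2/21 ≈ 0.033007 h⁻¹; fraction remaining f = e^(−kτ) = e^(−0.033007×71) ≈ 0.0960.
Accumulation ratio R = 1/(1 − f) ≈ 1/0.9040 ≈ 1.1062.
Single-dose peak C₀ = D/Vd = 923/201 ≈ 4.592 mg/L.
Cmax,ss = C₀/(1 − f) ≈ 4.592/0.9040 ≈ 5.080 mg/L.
Steady-state trough Cmin,ss = Cmax,ss·f ≈ 5.080 × 0.0960 ≈ 0.488 mg/L.
Trough 0.5 mg/L vs MEC 1 mg/L: subtherapeutic.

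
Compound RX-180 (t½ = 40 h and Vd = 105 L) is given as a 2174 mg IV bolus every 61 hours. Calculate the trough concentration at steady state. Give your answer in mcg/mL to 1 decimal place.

11.0 mcg/mL

τ/t½ = 61/40 ≈ 1.525, so fraction remaining f = (1/2)^(61/40) ≈ 0.3475.
Accumulation ratio R = 1/(1 − f) ≈ 1/0.6525 ≈ 1.5326.
Single-dose peak C₀ = D/Vd = 2174/105 ≈ 20.705 mcg/mL.
Cmax,ss = C₀/(1 − f) ≈ 20.705/0.6525 ≈ 31.732 mcg/mL.
Steady-state trough Cmin,ss = Cmax,ss·f ≈ 31.732 × 0.3475 ≈ 11.027 mcg/mL.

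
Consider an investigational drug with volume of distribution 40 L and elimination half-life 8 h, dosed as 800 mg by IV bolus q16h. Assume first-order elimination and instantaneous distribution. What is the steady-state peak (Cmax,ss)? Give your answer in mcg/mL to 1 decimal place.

τ = 16 h = 2 half-lives, so f = (1/2)^2 = 0.25.
At steady state, R = 1/(1 − 0.25) = 4/3.
Single-dose peak C₀ = D/Vd = 800/40 = 20 mcg/mL.
Steady-state peak Cmax,ss = C₀·R = 20 × 4/3 ≈ 26.667 mcg/mL.

26.7 mcg/mL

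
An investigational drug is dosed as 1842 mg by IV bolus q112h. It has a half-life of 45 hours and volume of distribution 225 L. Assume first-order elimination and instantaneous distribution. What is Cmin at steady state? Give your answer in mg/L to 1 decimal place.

Over one 112-h interval, 112/45 ≈ 2.4889 half-lives elapse, leaving f ≈ 0.1781 of each dose.
Each bolus raises the concentration by D/Vd = 1842/225 ≈ 8.187 mg/L.
Steady-state trough Cmin,ss = C₀·f/(1−f) ≈ 8.187 × 0.1781/0.8219 ≈ 1.774 mg/L.

1.8 mg/L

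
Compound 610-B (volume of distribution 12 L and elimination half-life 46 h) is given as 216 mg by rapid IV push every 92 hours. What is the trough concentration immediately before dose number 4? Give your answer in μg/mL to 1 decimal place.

5.9 μg/mL

f = (1/2)^(τ/t½) = (1/2)^(92/46) ≈ 0.2500.
C₀ = D/Vd = 216/12 ≈ 18.000 μg/mL.
Before the 4th dose, 3 doses have been given. Superposition: Cmin = C₀·(f + f² + … + f^3).
≈ 18.000 × (0.2500 + 0.0625 + 0.0156) ≈ 18.000 × 0.3281 ≈ 5.906 μg/mL.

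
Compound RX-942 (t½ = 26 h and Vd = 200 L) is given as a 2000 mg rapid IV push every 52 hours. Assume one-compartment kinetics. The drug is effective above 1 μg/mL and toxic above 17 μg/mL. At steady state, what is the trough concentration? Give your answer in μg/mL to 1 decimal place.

The dosing interval is 2 half-lives, so f = 2^(−2) = 0.25.
At steady state, R = 1/(1 − 0.25) = 4/3.
Single-dose peak C₀ = D/Vd = 2000/200 = 10 μg/mL.
Steady-state peak Cmax,ss = C₀·R = 10 × 4/3 ≈ 13.333 μg/mL.
Steady-state trough Cmin,ss = Cmax,ss·f ≈ 13.333 × 0.25 ≈ 3.333 μg/mL.
Trough 3.3 μg/mL vs MEC 1 μg/mL: adequate.

3.3 μg/mL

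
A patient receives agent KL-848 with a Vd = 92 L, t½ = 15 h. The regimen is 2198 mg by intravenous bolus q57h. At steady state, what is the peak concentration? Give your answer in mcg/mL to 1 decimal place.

k = ln2/t½ = ln2/15 ≈ 0.046210 h⁻¹; fraction remaining f = e^(−kτ) = e^(−0.046210×57) ≈ 0.0718.
Accumulation ratio R = 1/(1 − f) ≈ 1/0.9282 ≈ 1.0774.
Each bolus raises the concentration by D/Vd = 2198/92 ≈ 23.891 mcg/mL.
Cmax,ss = C₀/(1 − f) ≈ 23.891/0.9282 ≈ 25.739 mcg/mL.

25.7 mcg/mL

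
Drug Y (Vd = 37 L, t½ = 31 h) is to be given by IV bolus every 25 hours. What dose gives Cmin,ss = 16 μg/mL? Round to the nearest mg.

443 mg

τ/t½ = 25/31 ≈ 0.80645, so f = (1/2)^(25/31) ≈ 0.571786.
Cmin,ss = (D/Vd)·f/(1−f), so D = Cmin,ss·Vd·(1−f)/f.
D = 16 × 37 × (1−f)/f ≈ 16 × 37 × 0.74891 ≈ 443.35 mg.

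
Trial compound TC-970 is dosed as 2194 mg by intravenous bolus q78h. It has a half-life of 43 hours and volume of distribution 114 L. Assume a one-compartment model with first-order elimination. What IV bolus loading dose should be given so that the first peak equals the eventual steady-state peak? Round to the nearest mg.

f = (1/2)^(78/43) ≈ 0.284410; accumulation ratio R = 1/(1−f) ≈ 1.39745.
Loading dose to hit Cmax,ss on first dose: D_load = D_maint·R ≈ 2194 × 1.39745 ≈ 3066.01 mg.

3066 mg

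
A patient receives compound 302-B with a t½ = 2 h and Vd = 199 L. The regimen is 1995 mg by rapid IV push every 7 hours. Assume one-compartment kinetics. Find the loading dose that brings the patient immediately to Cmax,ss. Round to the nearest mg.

2188 mg

f = (1/2)^(7/2) ≈ 0.088388; accumulation ratio R = 1/(1−f) ≈ 1.09696.
Loading dose to hit Cmax,ss on first dose: D_load = D_maint·R ≈ 1995 × 1.09696 ≈ 2188.44 mg.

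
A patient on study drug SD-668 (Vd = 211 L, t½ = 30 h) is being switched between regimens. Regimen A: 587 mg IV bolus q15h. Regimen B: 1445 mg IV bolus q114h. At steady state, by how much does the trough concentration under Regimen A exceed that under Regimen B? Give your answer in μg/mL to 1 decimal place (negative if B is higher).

6.2 μg/mL

Regimen A: f = (1/2)^(15/30) ≈ 0.7071; Cmin,ss = (587/211)·f/(1−f) ≈ 6.716 μg/mL.
Regimen B: f = (1/2)^(114/30) ≈ 0.0718; Cmin,ss = (1445/211)·f/(1−f) ≈ 0.530 μg/mL.
Difference ≈ 6.716 − 0.530 ≈ 6.186 μg/mL.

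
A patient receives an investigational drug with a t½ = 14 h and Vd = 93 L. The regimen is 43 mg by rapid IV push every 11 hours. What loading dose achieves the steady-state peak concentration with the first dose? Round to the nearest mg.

102 mg

f = (1/2)^(11/14) ≈ 0.580065; accumulation ratio R = 1/(1−f) ≈ 2.38132.
Loading dose to hit Cmax,ss on first dose: D_load = D_maint·R ≈ 43 × 2.38132 ≈ 102.40 mg.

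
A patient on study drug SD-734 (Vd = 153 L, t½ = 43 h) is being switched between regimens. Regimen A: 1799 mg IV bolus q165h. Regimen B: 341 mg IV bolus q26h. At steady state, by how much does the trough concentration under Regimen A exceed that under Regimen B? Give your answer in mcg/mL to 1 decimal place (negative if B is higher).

Regimen A: f = (1/2)^(165/43) ≈ 0.0700; Cmin,ss = (1799/153)·f/(1−f) ≈ 0.885 mcg/mL.
Regimen B: f = (1/2)^(26/43) ≈ 0.6576; Cmin,ss = (341/153)·f/(1−f) ≈ 4.280 mcg/mL.
Difference ≈ 0.885 − 4.280 ≈ -3.395 mcg/mL.

-3.4 mcg/mL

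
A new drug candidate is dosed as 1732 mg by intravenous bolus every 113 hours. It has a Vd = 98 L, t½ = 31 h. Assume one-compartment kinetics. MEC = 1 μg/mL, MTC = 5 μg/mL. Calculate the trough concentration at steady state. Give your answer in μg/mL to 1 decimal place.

1.5 μg/mL

Over one 113-h interval, 113/31 ≈ 3.6452 half-lives elapse, leaving f ≈ 0.0799 of each dose.
Accumulation ratio R = 1/(1 − f) ≈ 1/0.9201 ≈ 1.0868.
Single-dose peak C₀ = D/Vd = 1732/98 ≈ 17.673 μg/mL.
Cmax,ss = C₀/(1 − f) ≈ 17.673/0.9201 ≈ 19.208 μg/mL.
One interval later, Cmin,ss = Cmax,ss·e^(−kτ) ≈ 19.208 × 0.0799 ≈ 1.535 μg/mL.
Trough 1.5 μg/mL vs MEC 1 μg/mL: adequate.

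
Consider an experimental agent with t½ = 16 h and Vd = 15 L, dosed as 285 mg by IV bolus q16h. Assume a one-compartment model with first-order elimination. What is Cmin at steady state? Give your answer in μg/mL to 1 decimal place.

The dosing interval is 1 half-life, so f = 2^(−1) = 0.5.
Accumulation ratio R = 1/(1 − f) = 1/0.5 = 2/1.
Single-dose peak C₀ = D/Vd = 285/15 = 19 μg/mL.
Steady-state peak Cmax,ss = C₀·R = 19 × 2/1 ≈ 38.000 μg/mL.
Steady-state trough Cmin,ss = Cmax,ss·f ≈ 38.000 × 0.5 ≈ 19.000 μg/mL.

19.0 μg/mL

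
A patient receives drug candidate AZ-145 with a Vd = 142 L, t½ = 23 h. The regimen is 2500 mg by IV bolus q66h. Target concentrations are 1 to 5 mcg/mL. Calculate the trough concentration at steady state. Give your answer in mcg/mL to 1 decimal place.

2.8 mcg/mL

τ/t½ = 66/23 ≈ 2.8696, so fraction remaining f = (1/2)^(66/23) ≈ 0.1368.
Accumulation ratio R = 1/(1 − f) ≈ 1/0.8632 ≈ 1.1585.
Single-dose peak C₀ = D/Vd = 2500/142 ≈ 17.606 mcg/mL.
Steady-state peak Cmax,ss = C₀·R ≈ 17.606 × 1.1585 ≈ 20.397 mcg/mL.
Steady-state trough Cmin,ss = Cmax,ss·f ≈ 20.397 × 0.1368 ≈ 2.790 mcg/mL.
Trough 2.8 mcg/mL vs MEC 1 mcg/mL: adequate.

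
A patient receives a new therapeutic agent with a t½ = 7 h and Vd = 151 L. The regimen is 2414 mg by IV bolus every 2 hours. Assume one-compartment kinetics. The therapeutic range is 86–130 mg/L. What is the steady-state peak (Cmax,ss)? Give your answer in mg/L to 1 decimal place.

89.0 mg/L

k = ln2/t½ = ln2/7 ≈ 0.099021 h⁻¹; fraction remaining f = e^(−kτ) = e^(−0.099021×2) ≈ 0.8203.
At steady state, accumulation factor R = 1/(1 − e^(−kτ)) ≈ 5.5648.
Each bolus raises the concentration by D/Vd = 2414/151 ≈ 15.987 mg/L.
Cmax,ss = C₀/(1 − f) ≈ 15.987/0.1797 ≈ 88.965 mg/L.
Peak 89.0 mg/L vs MTC 130 mg/L: below toxic threshold.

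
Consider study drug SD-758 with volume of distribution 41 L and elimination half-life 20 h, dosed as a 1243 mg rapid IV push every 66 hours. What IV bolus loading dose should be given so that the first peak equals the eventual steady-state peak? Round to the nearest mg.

1383 mg

f = (1/2)^(66/20) ≈ 0.101532; accumulation ratio R = 1/(1−f) ≈ 1.11301.
Loading dose to hit Cmax,ss on first dose: D_load = D_maint·R ≈ 1243 × 1.11301 ≈ 1383.47 mg.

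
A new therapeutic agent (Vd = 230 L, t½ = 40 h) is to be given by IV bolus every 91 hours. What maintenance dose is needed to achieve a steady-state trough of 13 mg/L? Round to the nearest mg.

11482 mg

τ/t½ = 91/40 ≈ 2.275, so f = (1/2)^(91/40) ≈ 0.206613.
Cmin,ss = (D/Vd)·f/(1−f), so D = Cmin,ss·Vd·(1−f)/f.
D = 13 × 230 × (1−f)/f ≈ 13 × 230 × 3.83997 ≈ 11481.51 mg.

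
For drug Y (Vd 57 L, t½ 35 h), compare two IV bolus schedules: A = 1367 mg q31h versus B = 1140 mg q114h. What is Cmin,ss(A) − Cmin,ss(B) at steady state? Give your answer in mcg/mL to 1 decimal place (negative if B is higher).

26.0 mcg/mL

Regimen A: f = (1/2)^(31/35) ≈ 0.5412; Cmin,ss = (1367/57)·f/(1−f) ≈ 28.290 mcg/mL.
Regimen B: f = (1/2)^(114/35) ≈ 0.1046; Cmin,ss = (1140/57)·f/(1−f) ≈ 2.336 mcg/mL.
Difference ≈ 28.290 − 2.336 ≈ 25.954 mcg/mL.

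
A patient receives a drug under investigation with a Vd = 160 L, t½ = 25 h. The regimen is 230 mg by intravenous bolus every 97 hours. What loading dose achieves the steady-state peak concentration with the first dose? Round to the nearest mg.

f = (1/2)^(97/25) ≈ 0.067921; accumulation ratio R = 1/(1−f) ≈ 1.07287.
Loading dose to hit Cmax,ss on first dose: D_load = D_maint·R ≈ 230 × 1.07287 ≈ 246.76 mg.

247 mg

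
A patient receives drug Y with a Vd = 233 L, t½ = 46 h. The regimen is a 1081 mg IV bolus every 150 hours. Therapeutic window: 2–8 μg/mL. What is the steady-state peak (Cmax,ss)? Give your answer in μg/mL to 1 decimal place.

τ/t½ = 150/46 ≈ 3.2609, so fraction remaining f = (1/2)^(150/46) ≈ 0.1043.
Accumulation ratio R = 1/(1 − f) ≈ 1/0.8957 ≈ 1.1164.
Each bolus raises the concentration by D/Vd = 1081/233 ≈ 4.639 μg/mL.
Cmax,ss = C₀/(1 − f) ≈ 4.639/0.8957 ≈ 5.179 μg/mL.
Peak 5.2 μg/mL vs MTC 8 μg/mL: below toxic threshold.

5.2 μg/mL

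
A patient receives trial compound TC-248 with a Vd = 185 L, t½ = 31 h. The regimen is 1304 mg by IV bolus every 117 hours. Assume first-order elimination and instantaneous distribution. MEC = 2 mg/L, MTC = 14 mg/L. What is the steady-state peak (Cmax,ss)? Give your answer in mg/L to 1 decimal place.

7.6 mg/L

k = ln2/t½ = ln2/31 ≈ 0.022360 h⁻¹; fraction remaining f = e^(−kτ) = e^(−0.022360×117) ≈ 0.0731.
At steady state, accumulation factor R = 1/(1 − e^(−kτ)) ≈ 1.0789.
Single-dose peak C₀ = D/Vd = 1304/185 ≈ 7.049 mg/L.
Steady-state peak Cmax,ss = C₀·R ≈ 7.049 × 1.0789 ≈ 7.605 mg/L.
Peak 7.6 mg/L vs MTC 14 mg/L: below toxic threshold.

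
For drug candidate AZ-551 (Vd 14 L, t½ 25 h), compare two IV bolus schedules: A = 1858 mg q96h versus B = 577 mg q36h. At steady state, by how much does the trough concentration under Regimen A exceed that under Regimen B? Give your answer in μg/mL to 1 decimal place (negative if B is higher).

-14.1 μg/mL

Regimen A: f = (1/2)^(96/25) ≈ 0.0698; Cmin,ss = (1858/14)·f/(1−f) ≈ 9.959 μg/mL.
Regimen B: f = (1/2)^(36/25) ≈ 0.3686; Cmin,ss = (577/14)·f/(1−f) ≈ 24.060 μg/mL.
Difference ≈ 9.959 − 24.060 ≈ -14.101 μg/mL.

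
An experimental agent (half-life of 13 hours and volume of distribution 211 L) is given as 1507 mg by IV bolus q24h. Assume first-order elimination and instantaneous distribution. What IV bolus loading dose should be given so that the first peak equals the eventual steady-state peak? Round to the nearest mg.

f = (1/2)^(24/13) ≈ 0.278133; accumulation ratio R = 1/(1−f) ≈ 1.38530.
Loading dose to hit Cmax,ss on first dose: D_load = D_maint·R ≈ 1507 × 1.38530 ≈ 2087.65 mg.

2088 mg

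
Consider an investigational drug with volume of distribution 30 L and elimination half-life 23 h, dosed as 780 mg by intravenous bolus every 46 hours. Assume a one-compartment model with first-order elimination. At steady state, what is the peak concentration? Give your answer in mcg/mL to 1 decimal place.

τ = 46 h = 2 half-lives, so f = (1/2)^2 = 0.25.
Accumulation ratio R = 1/(1 − f) = 1/0.75 = 4/3.
Single-dose peak C₀ = D/Vd = 780/30 = 26 mcg/mL.
Steady-state peak Cmax,ss = C₀·R = 26 × 4/3 ≈ 34.667 mcg/mL.

34.7 mcg/mL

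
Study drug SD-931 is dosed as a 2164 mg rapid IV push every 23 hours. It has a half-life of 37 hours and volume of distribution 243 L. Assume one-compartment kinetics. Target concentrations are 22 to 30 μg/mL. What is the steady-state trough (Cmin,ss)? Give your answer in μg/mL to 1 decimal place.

16.5 μg/mL

τ/t½ = 23/37 ≈ 0.62162, so fraction remaining f = (1/2)^(23/37) ≈ 0.6499.
Accumulation ratio R = 1/(1 − f) ≈ 1/0.3501 ≈ 2.8563.
Each bolus raises the concentration by D/Vd = 2164/243 ≈ 8.905 μg/mL.
Steady-state peak Cmax,ss = C₀·R ≈ 8.905 × 2.8563 ≈ 25.435 μg/mL.
One interval later, Cmin,ss = Cmax,ss·e^(−kτ) ≈ 25.435 × 0.6499 ≈ 16.530 μg/mL.
Trough 16.5 μg/mL vs MEC 22 μg/mL: subtherapeutic.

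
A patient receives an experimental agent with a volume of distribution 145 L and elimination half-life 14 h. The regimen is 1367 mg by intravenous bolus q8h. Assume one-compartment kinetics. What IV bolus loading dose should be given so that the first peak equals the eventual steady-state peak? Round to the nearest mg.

f = (1/2)^(8/14) ≈ 0.672950; accumulation ratio R = 1/(1−f) ≈ 3.05764.
Loading dose to hit Cmax,ss on first dose: D_load = D_maint·R ≈ 1367 × 3.05764 ≈ 4179.79 mg.

4180 mg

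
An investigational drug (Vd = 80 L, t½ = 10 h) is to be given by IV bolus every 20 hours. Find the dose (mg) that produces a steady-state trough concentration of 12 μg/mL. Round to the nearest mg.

2880 mg

τ/t½ = 20/10 ≈ 2, so f = (1/2)^(20/10) ≈ 0.250000.
Cmin,ss = (D/Vd)·f/(1−f), so D = Cmin,ss·Vd·(1−f)/f.
D = 12 × 80 × (1−f)/f ≈ 12 × 80 × 3.00000 ≈ 2880.00 mg.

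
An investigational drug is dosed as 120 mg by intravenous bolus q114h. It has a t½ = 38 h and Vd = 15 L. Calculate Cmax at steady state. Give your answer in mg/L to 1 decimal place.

The dosing interval is 3 half-lives, so f = 2^(−3) = 0.125.
Accumulation ratio R = 1/(1 − f) = 1/0.875 = 8/7.
Single-dose peak C₀ = D/Vd = 120/15 = 8 mg/L.
Steady-state peak Cmax,ss = C₀·R = 8 × 8/7 ≈ 9.143 mg/L.

9.1 mg/L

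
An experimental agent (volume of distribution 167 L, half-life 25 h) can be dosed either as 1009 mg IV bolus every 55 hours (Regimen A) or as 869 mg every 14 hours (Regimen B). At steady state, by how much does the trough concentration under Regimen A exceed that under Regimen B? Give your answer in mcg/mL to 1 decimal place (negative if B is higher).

-9.3 mcg/mL

Regimen A: f = (1/2)^(55/25) ≈ 0.2176; Cmin,ss = (1009/167)·f/(1−f) ≈ 1.680 mcg/mL.
Regimen B: f = (1/2)^(14/25) ≈ 0.6783; Cmin,ss = (869/167)·f/(1−f) ≈ 10.972 mcg/mL.
Difference ≈ 1.680 − 10.972 ≈ -9.292 mcg/mL.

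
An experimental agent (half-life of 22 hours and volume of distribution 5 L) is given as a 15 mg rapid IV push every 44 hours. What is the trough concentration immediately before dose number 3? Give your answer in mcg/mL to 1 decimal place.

0.9 mcg/mL

f = (1/2)^(τ/t½) = (1/2)^(44/22) ≈ 0.2500.
C₀ = D/Vd = 15/5 ≈ 3.000 mcg/mL.
Before the 3rd dose, 2 doses have been given. Superposition: Cmin = C₀·(f + f²).
≈ 3.000 × (0.2500 + 0.0625) ≈ 3.000 × 0.3125 ≈ 0.938 mcg/mL.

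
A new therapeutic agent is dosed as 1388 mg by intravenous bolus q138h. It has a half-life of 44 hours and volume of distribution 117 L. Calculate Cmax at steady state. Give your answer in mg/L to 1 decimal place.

Over one 138-h interval, 138/44 ≈ 3.1364 half-lives elapse, leaving f ≈ 0.1137 of each dose.
Accumulation ratio R = 1/(1 − f) ≈ 1/0.8863 ≈ 1.1283.
Each bolus raises the concentration by D/Vd = 1388/117 ≈ 11.863 mg/L.
Steady-state peak Cmax,ss = C₀·R ≈ 11.863 × 1.1283 ≈ 13.385 mg/L.

13.4 mg/L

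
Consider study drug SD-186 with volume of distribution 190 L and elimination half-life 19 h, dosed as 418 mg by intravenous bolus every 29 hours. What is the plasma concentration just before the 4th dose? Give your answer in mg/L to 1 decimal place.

1.1 mg/L

f = (1/2)^(τ/t½) = (1/2)^(29/19) ≈ 0.3472.
C₀ = D/Vd = 418/190 ≈ 2.200 mg/L.
Before the 4th dose, 3 doses have been given. Superposition: Cmin = C₀·(f + f² + … + f^3).
≈ 2.200 × (0.3472 + 0.1205 + 0.0419) ≈ 2.200 × 0.5096 ≈ 1.121 mg/L.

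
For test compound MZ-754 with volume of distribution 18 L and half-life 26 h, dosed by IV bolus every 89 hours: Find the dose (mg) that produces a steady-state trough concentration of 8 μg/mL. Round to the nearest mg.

1401 mg

τ/t½ = 89/26 ≈ 3.4231, so f = (1/2)^(89/26) ≈ 0.093229.
Cmin,ss = (D/Vd)·f/(1−f), so D = Cmin,ss·Vd·(1−f)/f.
D = 8 × 18 × (1−f)/f ≈ 8 × 18 × 9.72628 ≈ 1400.58 mg.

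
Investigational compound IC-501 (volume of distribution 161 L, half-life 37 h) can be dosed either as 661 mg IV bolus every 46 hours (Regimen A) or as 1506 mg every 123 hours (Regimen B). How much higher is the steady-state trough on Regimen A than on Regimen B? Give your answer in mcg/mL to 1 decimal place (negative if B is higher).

2.0 mcg/mL

Regimen A: f = (1/2)^(46/37) ≈ 0.4224; Cmin,ss = (661/161)·f/(1−f) ≈ 3.002 mcg/mL.
Regimen B: f = (1/2)^(123/37) ≈ 0.0998; Cmin,ss = (1506/161)·f/(1−f) ≈ 1.037 mcg/mL.
Difference ≈ 3.002 − 1.037 ≈ 1.965 mcg/mL.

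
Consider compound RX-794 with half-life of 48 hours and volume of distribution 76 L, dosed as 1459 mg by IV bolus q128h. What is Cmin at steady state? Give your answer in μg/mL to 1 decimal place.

τ/t½ = 128/48 ≈ 2.6667, so fraction remaining f = (1/2)^(128/48) ≈ 0.1575.
At steady state, accumulation factor R = 1/(1 − e^(−kτ)) ≈ 1.1869.
Single-dose peak C₀ = D/Vd = 1459/76 ≈ 19.197 μg/mL.
Steady-state peak Cmax,ss = C₀·R ≈ 19.197 × 1.1869 ≈ 22.785 μg/mL.
Steady-state trough Cmin,ss = Cmax,ss·f ≈ 22.785 × 0.1575 ≈ 3.589 μg/mL.

3.6 μg/mL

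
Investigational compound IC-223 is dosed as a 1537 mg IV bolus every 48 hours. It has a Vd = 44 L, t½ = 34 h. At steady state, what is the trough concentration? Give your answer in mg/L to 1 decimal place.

τ/t½ = 48/34 ≈ 1.4118, so fraction remaining f = (1/2)^(48/34) ≈ 0.3759.
Each bolus raises the concentration by D/Vd = 1537/44 ≈ 34.932 mg/L.
Steady-state trough Cmin,ss = C₀·f/(1−f) ≈ 34.932 × 0.3759/0.6241 ≈ 21.040 mg/L.

21.0 mg/L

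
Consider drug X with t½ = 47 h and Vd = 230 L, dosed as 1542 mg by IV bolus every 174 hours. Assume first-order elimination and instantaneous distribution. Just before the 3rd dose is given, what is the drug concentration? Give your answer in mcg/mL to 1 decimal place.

0.6 mcg/mL

f = (1/2)^(τ/t½) = (1/2)^(174/47) ≈ 0.0768.
C₀ = D/Vd = 1542/230 ≈ 6.704 mcg/mL.
Before the 3rd dose, 2 doses have been given. Superposition: Cmin = C₀·(f + f²).
≈ 6.704 × (0.0768 + 0.0059) ≈ 6.704 × 0.0827 ≈ 0.554 mcg/mL.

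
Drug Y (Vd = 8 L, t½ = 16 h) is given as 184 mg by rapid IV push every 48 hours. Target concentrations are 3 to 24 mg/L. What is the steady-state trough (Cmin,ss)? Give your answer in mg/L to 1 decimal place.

τ = 48 h = 3 half-lives, so f = (1/2)^3 = 0.125.
Accumulation ratio R = 1/(1 − f) = 1/0.875 = 8/7.
Single-dose peak C₀ = D/Vd = 184/8 = 23 mg/L.
Steady-state peak Cmax,ss = C₀·R = 23 × 8/7 ≈ 26.286 mg/L.
Steady-state trough Cmin,ss = Cmax,ss·f ≈ 26.286 × 0.125 ≈ 3.286 mg/L.
Trough 3.3 mg/L vs MEC 3 mg/L: adequate.

3.3 mg/L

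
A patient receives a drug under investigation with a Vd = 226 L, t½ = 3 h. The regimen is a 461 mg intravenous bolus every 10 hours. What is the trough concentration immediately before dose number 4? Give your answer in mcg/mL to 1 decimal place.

0.2 mcg/mL

f = (1/2)^(τ/t½) = (1/2)^(10/3) ≈ 0.0992.
C₀ = D/Vd = 461/226 ≈ 2.040 mcg/mL.
Before the 4th dose, 3 doses have been given. Superposition: Cmin = C₀·(f + f² + … + f^3).
≈ 2.040 × (0.0992 + 0.0098 + 0.0010) ≈ 2.040 × 0.1100 ≈ 0.224 mcg/mL.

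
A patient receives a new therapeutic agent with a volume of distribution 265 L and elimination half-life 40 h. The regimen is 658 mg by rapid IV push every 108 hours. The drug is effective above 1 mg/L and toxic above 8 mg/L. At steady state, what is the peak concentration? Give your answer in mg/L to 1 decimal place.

2.9 mg/L

τ/t½ = 108/40 ≈ 2.7, so fraction remaining f = (1/2)^(108/40) ≈ 0.1539.
At steady state, accumulation factor R = 1/(1 − e^(−kτ)) ≈ 1.1819.
Single-dose peak C₀ = D/Vd = 658/265 ≈ 2.483 mg/L.
Steady-state peak Cmax,ss = C₀·R ≈ 2.483 × 1.1819 ≈ 2.935 mg/L.
Peak 2.9 mg/L vs MTC 8 mg/L: below toxic threshold.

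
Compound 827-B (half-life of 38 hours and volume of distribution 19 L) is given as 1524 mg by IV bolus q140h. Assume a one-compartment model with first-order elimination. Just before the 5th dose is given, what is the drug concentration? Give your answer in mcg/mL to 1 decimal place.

f = (1/2)^(τ/t½) = (1/2)^(140/38) ≈ 0.0778.
C₀ = D/Vd = 1524/19 ≈ 80.211 mcg/mL.
Before the 5th dose, 4 doses have been given. Superposition: Cmin = C₀·(f + f² + … + f^4).
≈ 80.211 × (0.0778 + 0.0061 + 0.0005 + 0.0000) ≈ 80.211 × 0.0844 ≈ 6.770 mcg/mL.

6.8 mcg/mL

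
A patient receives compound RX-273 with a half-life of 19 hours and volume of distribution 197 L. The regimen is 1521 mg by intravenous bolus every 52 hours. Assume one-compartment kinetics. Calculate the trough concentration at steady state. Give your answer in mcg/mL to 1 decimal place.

τ/t½ = 52/19 ≈ 2.7368, so fraction remaining f = (1/2)^(52/19) ≈ 0.1500.
At steady state, accumulation factor R = 1/(1 − e^(−kτ)) ≈ 1.1765.
Each bolus raises the concentration by D/Vd = 1521/197 ≈ 7.721 mcg/mL.
Cmax,ss = C₀/(1 − f) ≈ 7.721/0.8500 ≈ 9.084 mcg/mL.
One interval later, Cmin,ss = Cmax,ss·e^(−kτ) ≈ 9.084 × 0.1500 ≈ 1.363 mcg/mL.

1.4 mcg/mL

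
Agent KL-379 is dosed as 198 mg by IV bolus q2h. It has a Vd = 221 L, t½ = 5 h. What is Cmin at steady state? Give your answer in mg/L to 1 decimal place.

τ/t½ = 2/5 ≈ 0.4, so fraction remaining f = (1/2)^(2/5) ≈ 0.7579.
Each bolus raises the concentration by D/Vd = 198/221 ≈ 0.896 mg/L.
Steady-state trough Cmin,ss = C₀·f/(1−f) ≈ 0.896 × 0.7579/0.2421 ≈ 2.805 mg/L.

2.8 mg/L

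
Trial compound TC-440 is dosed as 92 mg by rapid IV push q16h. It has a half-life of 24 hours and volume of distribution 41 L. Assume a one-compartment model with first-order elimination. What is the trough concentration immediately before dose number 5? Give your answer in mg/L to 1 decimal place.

3.2 mg/L

f = (1/2)^(τ/t½) = (1/2)^(16/24) ≈ 0.6300.
C₀ = D/Vd = 92/41 ≈ 2.244 mg/L.
Before the 5th dose, 4 doses have been given. Superposition: Cmin = C₀·(f + f² + … + f^4).
≈ 2.244 × (0.6300 + 0.3969 + 0.2500 + 0.1575) ≈ 2.244 × 1.4344 ≈ 3.219 mg/L.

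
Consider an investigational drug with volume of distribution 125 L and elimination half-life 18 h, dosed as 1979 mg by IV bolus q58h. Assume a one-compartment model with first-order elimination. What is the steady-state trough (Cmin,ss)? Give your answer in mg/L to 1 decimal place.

1.9 mg/L

Over one 58-h interval, 58/18 ≈ 3.2222 half-lives elapse, leaving f ≈ 0.1072 of each dose.
Accumulation ratio R = 1/(1 − f) ≈ 1/0.8928 ≈ 1.1201.
Single-dose peak C₀ = D/Vd = 1979/125 ≈ 15.832 mg/L.
Steady-state peak Cmax,ss = C₀·R ≈ 15.832 × 1.1201 ≈ 17.733 mg/L.
One interval later, Cmin,ss = Cmax,ss·e^(−kτ) ≈ 17.733 × 0.1072 ≈ 1.901 mg/L.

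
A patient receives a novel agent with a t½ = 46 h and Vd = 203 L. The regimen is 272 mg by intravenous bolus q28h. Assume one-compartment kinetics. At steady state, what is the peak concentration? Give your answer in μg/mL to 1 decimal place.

3.9 μg/mL

Over one 28-h interval, 28/46 ≈ 0.6087 half-lives elapse, leaving f ≈ 0.6558 of each dose.
Accumulation ratio R = 1/(1 − f) ≈ 1/0.3442 ≈ 2.9053.
Single-dose peak C₀ = D/Vd = 272/203 ≈ 1.340 μg/mL.
Steady-state peak Cmax,ss = C₀·R ≈ 1.340 × 2.9053 ≈ 3.893 μg/mL.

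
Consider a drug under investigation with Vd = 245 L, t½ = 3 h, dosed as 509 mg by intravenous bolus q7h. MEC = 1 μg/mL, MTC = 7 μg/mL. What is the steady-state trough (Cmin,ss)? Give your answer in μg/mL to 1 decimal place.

0.5 μg/mL

Over one 7-h interval, 7/3 ≈ 2.3333 half-lives elapse, leaving f ≈ 0.1984 of each dose.
At steady state, accumulation factor R = 1/(1 − e^(−kτ)) ≈ 1.2475.
Single-dose peak C₀ = D/Vd = 509/245 ≈ 2.078 μg/mL.
Steady-state peak Cmax,ss = C₀·R ≈ 2.078 × 1.2475 ≈ 2.592 μg/mL.
One interval later, Cmin,ss = Cmax,ss·e^(−kτ) ≈ 2.592 × 0.1984 ≈ 0.514 μg/mL.
Trough 0.5 μg/mL vs MEC 1 μg/mL: subtherapeutic.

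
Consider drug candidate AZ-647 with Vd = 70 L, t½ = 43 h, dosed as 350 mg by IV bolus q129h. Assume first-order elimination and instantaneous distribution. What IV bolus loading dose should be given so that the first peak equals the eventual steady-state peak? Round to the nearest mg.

f = (1/2)^(129/43) ≈ 0.125000; accumulation ratio R = 1/(1−f) ≈ 1.14286.
Loading dose to hit Cmax,ss on first dose: D_load = D_maint·R ≈ 350 × 1.14286 ≈ 400.00 mg.

400 mg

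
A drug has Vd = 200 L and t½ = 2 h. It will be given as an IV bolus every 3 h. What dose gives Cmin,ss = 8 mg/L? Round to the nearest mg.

τ/t½ = 3/2 ≈ 1.5, so f = (1/2)^(3/2) ≈ 0.353553.
Cmin,ss = (D/Vd)·f/(1−f), so D = Cmin,ss·Vd·(1−f)/f.
D = 8 × 200 × (1−f)/f ≈ 8 × 200 × 1.82843 ≈ 2925.49 mg.

2925 mg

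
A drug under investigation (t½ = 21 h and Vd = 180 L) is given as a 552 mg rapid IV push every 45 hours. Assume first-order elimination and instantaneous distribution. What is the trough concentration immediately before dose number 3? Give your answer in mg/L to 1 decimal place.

f = (1/2)^(τ/t½) = (1/2)^(45/21) ≈ 0.2264.
C₀ = D/Vd = 552/180 ≈ 3.067 mg/L.
Before the 3rd dose, 2 doses have been given. Superposition: Cmin = C₀·(f + f²).
≈ 3.067 × (0.2264 + 0.0513) ≈ 3.067 × 0.2777 ≈ 0.852 mg/L.

0.9 mg/L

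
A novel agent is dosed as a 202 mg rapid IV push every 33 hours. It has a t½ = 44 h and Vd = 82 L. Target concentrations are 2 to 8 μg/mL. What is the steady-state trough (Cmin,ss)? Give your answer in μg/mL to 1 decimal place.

3.6 μg/mL

Over one 33-h interval, 33/44 ≈ 0.75 half-lives elapse, leaving f ≈ 0.5946 of each dose.
Accumulation ratio R = 1/(1 − f) ≈ 1/0.4054 ≈ 2.4667.
Single-dose peak C₀ = D/Vd = 202/82 ≈ 2.463 μg/mL.
Cmax,ss = C₀/(1 − f) ≈ 2.463/0.4054 ≈ 6.075 μg/mL.
Steady-state trough Cmin,ss = Cmax,ss·f ≈ 6.075 × 0.5946 ≈ 3.612 μg/mL.
Trough 3.6 μg/mL vs MEC 2 μg/mL: adequate.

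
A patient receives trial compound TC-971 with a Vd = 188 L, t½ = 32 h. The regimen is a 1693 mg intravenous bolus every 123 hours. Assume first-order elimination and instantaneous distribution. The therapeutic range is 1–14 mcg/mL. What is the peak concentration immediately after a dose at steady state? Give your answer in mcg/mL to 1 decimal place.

τ/t½ = 123/32 ≈ 3.8438, so fraction remaining f = (1/2)^(123/32) ≈ 0.0696.
At steady state, accumulation factor R = 1/(1 − e^(−kτ)) ≈ 1.0748.
Each bolus raises the concentration by D/Vd = 1693/188 ≈ 9.005 mcg/mL.
Cmax,ss = C₀/(1 − f) ≈ 9.005/0.9304 ≈ 9.679 mcg/mL.
Peak 9.7 mcg/mL vs MTC 14 mcg/mL: below toxic threshold.

9.7 mcg/mL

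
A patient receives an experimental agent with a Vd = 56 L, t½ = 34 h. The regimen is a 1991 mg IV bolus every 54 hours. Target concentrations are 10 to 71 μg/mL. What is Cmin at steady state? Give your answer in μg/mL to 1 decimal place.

τ/t½ = 54/34 ≈ 1.5882, so fraction remaining f = (1/2)^(54/34) ≈ 0.3326.
Single-dose peak C₀ = D/Vd = 1991/56 ≈ 35.554 μg/mL.
Steady-state trough Cmin,ss = C₀·f/(1−f) ≈ 35.554 × 0.3326/0.6674 ≈ 17.718 μg/mL.
Trough 17.7 μg/mL vs MEC 10 μg/mL: adequate.

17.7 μg/mL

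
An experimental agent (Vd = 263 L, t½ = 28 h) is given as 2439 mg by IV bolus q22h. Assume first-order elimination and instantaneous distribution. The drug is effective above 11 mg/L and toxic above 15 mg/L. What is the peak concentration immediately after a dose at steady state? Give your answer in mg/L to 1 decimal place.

Over one 22-h interval, 22/28 ≈ 0.78571 half-lives elapse, leaving f ≈ 0.5801 of each dose.
At steady state, accumulation factor R = 1/(1 − e^(−kτ)) ≈ 2.3815.
Single-dose peak C₀ = D/Vd = 2439/263 ≈ 9.274 mg/L.
Cmax,ss = C₀/(1 − f) ≈ 9.274/0.4199 ≈ 22.086 mg/L.
Peak 22.1 mg/L vs MTC 15 mg/L: exceeds toxic threshold.

22.1 mg/L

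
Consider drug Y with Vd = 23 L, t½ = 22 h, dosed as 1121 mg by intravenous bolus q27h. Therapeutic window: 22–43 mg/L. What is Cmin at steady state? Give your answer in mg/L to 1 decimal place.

36.3 mg/L

k = ln2/t½ = ln2/22 ≈ 0.031507 h⁻¹; fraction remaining f = e^(−kτ) = e^(−0.031507×27) ≈ 0.4271.
Accumulation ratio R = 1/(1 − f) ≈ 1/0.5729 ≈ 1.7455.
Each bolus raises the concentration by D/Vd = 1121/23 ≈ 48.739 mg/L.
Steady-state peak Cmax,ss = C₀·R ≈ 48.739 × 1.7455 ≈ 85.074 mg/L.
Steady-state trough Cmin,ss = Cmax,ss·f ≈ 85.074 × 0.4271 ≈ 36.335 mg/L.
Trough 36.3 mg/L vs MEC 22 mg/L: adequate.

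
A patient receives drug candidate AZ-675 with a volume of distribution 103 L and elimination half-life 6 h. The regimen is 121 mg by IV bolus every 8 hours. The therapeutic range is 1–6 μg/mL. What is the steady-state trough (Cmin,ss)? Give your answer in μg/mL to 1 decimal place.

0.8 μg/mL

Over one 8-h interval, 8/6 ≈ 1.3333 half-lives elapse, leaving f ≈ 0.3969 of each dose.
Accumulation ratio R = 1/(1 − f) ≈ 1/0.6031 ≈ 1.6581.
Single-dose peak C₀ = D/Vd = 121/103 ≈ 1.175 μg/mL.
Steady-state peak Cmax,ss = C₀·R ≈ 1.175 × 1.6581 ≈ 1.948 μg/mL.
Steady-state trough Cmin,ss = Cmax,ss·f ≈ 1.948 × 0.3969 ≈ 0.773 μg/mL.
Trough 0.8 μg/mL vs MEC 1 μg/mL: subtherapeutic.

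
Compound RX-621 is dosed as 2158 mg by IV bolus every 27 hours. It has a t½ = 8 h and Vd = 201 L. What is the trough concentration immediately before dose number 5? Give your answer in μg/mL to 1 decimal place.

f = (1/2)^(τ/t½) = (1/2)^(27/8) ≈ 0.0964.
C₀ = D/Vd = 2158/201 ≈ 10.736 μg/mL.
Before the 5th dose, 4 doses have been given. Superposition: Cmin = C₀·(f + f² + … + f^4).
≈ 10.736 × (0.0964 + 0.0093 + 0.0009 + 0.0001) ≈ 10.736 × 0.1067 ≈ 1.146 μg/mL.

1.1 μg/mL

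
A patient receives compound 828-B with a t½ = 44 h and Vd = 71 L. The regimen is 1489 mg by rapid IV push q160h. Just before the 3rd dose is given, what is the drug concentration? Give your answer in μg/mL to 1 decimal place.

1.8 μg/mL

f = (1/2)^(τ/t½) = (1/2)^(160/44) ≈ 0.0804.
C₀ = D/Vd = 1489/71 ≈ 20.972 μg/mL.
Before the 3rd dose, 2 doses have been given. Superposition: Cmin = C₀·(f + f²).
≈ 20.972 × (0.0804 + 0.0065) ≈ 20.972 × 0.0869 ≈ 1.822 μg/mL.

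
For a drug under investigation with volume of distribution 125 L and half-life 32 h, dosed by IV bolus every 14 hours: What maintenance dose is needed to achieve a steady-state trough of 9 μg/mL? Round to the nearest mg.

399 mg

τ/t½ = 14/32 ≈ 0.4375, so f = (1/2)^(14/32) ≈ 0.738413.
Cmin,ss = (D/Vd)·f/(1−f), so D = Cmin,ss·Vd·(1−f)/f.
D = 9 × 125 × (1−f)/f ≈ 9 × 125 × 0.35426 ≈ 398.54 mg.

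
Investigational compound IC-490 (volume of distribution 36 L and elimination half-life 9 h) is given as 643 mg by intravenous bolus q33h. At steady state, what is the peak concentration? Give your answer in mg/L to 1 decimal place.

19.4 mg/L

τ/t½ = 33/9 ≈ 3.6667, so fraction remaining f = (1/2)^(33/9) ≈ 0.0787.
At steady state, accumulation factor R = 1/(1 − e^(−kτ)) ≈ 1.0854.
Each bolus raises the concentration by D/Vd = 643/36 ≈ 17.861 mg/L.
Cmax,ss = C₀/(1 − f) ≈ 17.861/0.9213 ≈ 19.387 mg/L.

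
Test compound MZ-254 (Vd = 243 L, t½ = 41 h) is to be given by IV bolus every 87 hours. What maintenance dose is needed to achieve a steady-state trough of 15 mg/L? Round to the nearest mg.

τ/t½ = 87/41 ≈ 2.122, so f = (1/2)^(87/41) ≈ 0.229736.
Cmin,ss = (D/Vd)·f/(1−f), so D = Cmin,ss·Vd·(1−f)/f.
D = 15 × 243 × (1−f)/f ≈ 15 × 243 × 3.35282 ≈ 12221.03 mg.

12221 mg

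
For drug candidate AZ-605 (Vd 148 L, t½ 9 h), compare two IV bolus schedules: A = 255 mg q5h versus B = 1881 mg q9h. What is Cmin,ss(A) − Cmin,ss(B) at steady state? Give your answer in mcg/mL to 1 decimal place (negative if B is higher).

Regimen A: f = (1/2)^(5/9) ≈ 0.6804; Cmin,ss = (255/148)·f/(1−f) ≈ 3.668 mcg/mL.
Regimen B: f = (1/2)^(9/9) ≈ 0.5000; Cmin,ss = (1881/148)·f/(1−f) ≈ 12.709 mcg/mL.
Difference ≈ 3.668 − 12.709 ≈ -9.041 mcg/mL.

-9.0 mcg/mL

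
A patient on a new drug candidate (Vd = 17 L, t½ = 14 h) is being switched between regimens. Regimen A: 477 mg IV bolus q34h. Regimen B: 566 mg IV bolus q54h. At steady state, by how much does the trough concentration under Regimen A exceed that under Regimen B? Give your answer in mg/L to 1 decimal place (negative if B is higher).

Regimen A: f = (1/2)^(34/14) ≈ 0.1857; Cmin,ss = (477/17)·f/(1−f) ≈ 6.399 mg/L.
Regimen B: f = (1/2)^(54/14) ≈ 0.0690; Cmin,ss = (566/17)·f/(1−f) ≈ 2.468 mg/L.
Difference ≈ 6.399 − 2.468 ≈ 3.931 mg/L.

3.9 mg/L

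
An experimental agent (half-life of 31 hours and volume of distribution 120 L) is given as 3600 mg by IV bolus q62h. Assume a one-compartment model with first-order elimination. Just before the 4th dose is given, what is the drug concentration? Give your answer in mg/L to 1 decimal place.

9.8 mg/L

f = (1/2)^(τ/t½) = (1/2)^(62/31) ≈ 0.2500.
C₀ = D/Vd = 3600/120 ≈ 30.000 mg/L.
Before the 4th dose, 3 doses have been given. Superposition: Cmin = C₀·(f + f² + … + f^3).
≈ 30.000 × (0.2500 + 0.0625 + 0.0156) ≈ 30.000 × 0.3281 ≈ 9.843 mg/L.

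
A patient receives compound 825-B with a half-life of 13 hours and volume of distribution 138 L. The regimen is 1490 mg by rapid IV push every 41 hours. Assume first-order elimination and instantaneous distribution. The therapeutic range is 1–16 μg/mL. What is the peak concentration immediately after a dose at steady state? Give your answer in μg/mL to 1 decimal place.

τ/t½ = 41/13 ≈ 3.1538, so fraction remaining f = (1/2)^(41/13) ≈ 0.1124.
At steady state, accumulation factor R = 1/(1 − e^(−kτ)) ≈ 1.1266.
Single-dose peak C₀ = D/Vd = 1490/138 ≈ 10.797 μg/mL.
Steady-state peak Cmax,ss = C₀·R ≈ 10.797 × 1.1266 ≈ 12.164 μg/mL.
Peak 12.2 μg/mL vs MTC 16 μg/mL: below toxic threshold.

12.2 μg/mL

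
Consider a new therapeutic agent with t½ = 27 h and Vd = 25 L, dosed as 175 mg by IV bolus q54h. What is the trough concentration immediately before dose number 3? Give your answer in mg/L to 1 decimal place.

f = (1/2)^(τ/t½) = (1/2)^(54/27) ≈ 0.2500.
C₀ = D/Vd = 175/25 ≈ 7.000 mg/L.
Before the 3rd dose, 2 doses have been given. Superposition: Cmin = C₀·(f + f²).
≈ 7.000 × (0.2500 + 0.0625) ≈ 7.000 × 0.3125 ≈ 2.188 mg/L.

2.2 mg/L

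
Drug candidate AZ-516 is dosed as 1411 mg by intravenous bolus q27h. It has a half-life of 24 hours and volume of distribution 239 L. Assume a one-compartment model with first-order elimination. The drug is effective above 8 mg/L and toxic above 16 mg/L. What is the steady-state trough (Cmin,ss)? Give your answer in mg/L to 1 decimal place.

Over one 27-h interval, 27/24 ≈ 1.125 half-lives elapse, leaving f ≈ 0.4585 of each dose.
At steady state, accumulation factor R = 1/(1 − e^(−kτ)) ≈ 1.8467.
Single-dose peak C₀ = D/Vd = 1411/239 ≈ 5.904 mg/L.
Cmax,ss = C₀/(1 − f) ≈ 5.904/0.5415 ≈ 10.903 mg/L.
Steady-state trough Cmin,ss = Cmax,ss·f ≈ 10.903 × 0.4585 ≈ 4.999 mg/L.
Trough 5.0 mg/L vs MEC 8 mg/L: subtherapeutic.

5.0 mg/L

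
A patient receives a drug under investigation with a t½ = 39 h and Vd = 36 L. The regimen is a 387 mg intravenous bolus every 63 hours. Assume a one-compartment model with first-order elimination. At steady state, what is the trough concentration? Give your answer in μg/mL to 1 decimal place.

Over one 63-h interval, 63/39 ≈ 1.6154 half-lives elapse, leaving f ≈ 0.3264 of each dose.
Single-dose peak C₀ = D/Vd = 387/36 ≈ 10.750 μg/mL.
Steady-state trough Cmin,ss = C₀·f/(1−f) ≈ 10.750 × 0.3264/0.6736 ≈ 5.209 μg/mL.

5.2 μg/mL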